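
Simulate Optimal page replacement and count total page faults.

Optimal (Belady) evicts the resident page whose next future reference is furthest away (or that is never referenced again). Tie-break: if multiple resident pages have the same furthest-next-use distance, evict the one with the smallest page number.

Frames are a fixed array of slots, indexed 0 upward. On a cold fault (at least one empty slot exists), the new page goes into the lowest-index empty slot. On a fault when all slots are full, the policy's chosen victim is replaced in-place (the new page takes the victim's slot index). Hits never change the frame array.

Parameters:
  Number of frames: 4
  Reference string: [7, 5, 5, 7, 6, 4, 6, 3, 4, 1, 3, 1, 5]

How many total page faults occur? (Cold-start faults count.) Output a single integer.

Step 0: ref 7 → FAULT, frames=[7,-,-,-]
Step 1: ref 5 → FAULT, frames=[7,5,-,-]
Step 2: ref 5 → HIT, frames=[7,5,-,-]
Step 3: ref 7 → HIT, frames=[7,5,-,-]
Step 4: ref 6 → FAULT, frames=[7,5,6,-]
Step 5: ref 4 → FAULT, frames=[7,5,6,4]
Step 6: ref 6 → HIT, frames=[7,5,6,4]
Step 7: ref 3 → FAULT (evict 6), frames=[7,5,3,4]
Step 8: ref 4 → HIT, frames=[7,5,3,4]
Step 9: ref 1 → FAULT (evict 4), frames=[7,5,3,1]
Step 10: ref 3 → HIT, frames=[7,5,3,1]
Step 11: ref 1 → HIT, frames=[7,5,3,1]
Step 12: ref 5 → HIT, frames=[7,5,3,1]
Total faults: 6

Answer: 6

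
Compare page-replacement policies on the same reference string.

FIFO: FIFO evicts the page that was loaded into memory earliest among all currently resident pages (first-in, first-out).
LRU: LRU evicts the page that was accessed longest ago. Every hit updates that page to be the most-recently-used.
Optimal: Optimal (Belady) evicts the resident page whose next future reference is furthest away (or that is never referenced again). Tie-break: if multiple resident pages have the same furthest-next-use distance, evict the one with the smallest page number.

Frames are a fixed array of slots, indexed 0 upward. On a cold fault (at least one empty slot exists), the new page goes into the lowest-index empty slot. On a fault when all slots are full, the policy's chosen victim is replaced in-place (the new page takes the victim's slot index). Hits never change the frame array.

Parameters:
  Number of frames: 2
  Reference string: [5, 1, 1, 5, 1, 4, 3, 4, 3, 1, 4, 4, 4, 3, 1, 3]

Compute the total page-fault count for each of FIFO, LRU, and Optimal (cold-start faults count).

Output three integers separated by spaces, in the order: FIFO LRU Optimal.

--- FIFO ---
  step 0: ref 5 -> FAULT, frames=[5,-] (faults so far: 1)
  step 1: ref 1 -> FAULT, frames=[5,1] (faults so far: 2)
  step 2: ref 1 -> HIT, frames=[5,1] (faults so far: 2)
  step 3: ref 5 -> HIT, frames=[5,1] (faults so far: 2)
  step 4: ref 1 -> HIT, frames=[5,1] (faults so far: 2)
  step 5: ref 4 -> FAULT, evict 5, frames=[4,1] (faults so far: 3)
  step 6: ref 3 -> FAULT, evict 1, frames=[4,3] (faults so far: 4)
  step 7: ref 4 -> HIT, frames=[4,3] (faults so far: 4)
  step 8: ref 3 -> HIT, frames=[4,3] (faults so far: 4)
  step 9: ref 1 -> FAULT, evict 4, frames=[1,3] (faults so far: 5)
  step 10: ref 4 -> FAULT, evict 3, frames=[1,4] (faults so far: 6)
  step 11: ref 4 -> HIT, frames=[1,4] (faults so far: 6)
  step 12: ref 4 -> HIT, frames=[1,4] (faults so far: 6)
  step 13: ref 3 -> FAULT, evict 1, frames=[3,4] (faults so far: 7)
  step 14: ref 1 -> FAULT, evict 4, frames=[3,1] (faults so far: 8)
  step 15: ref 3 -> HIT, frames=[3,1] (faults so far: 8)
  FIFO total faults: 8
--- LRU ---
  step 0: ref 5 -> FAULT, frames=[5,-] (faults so far: 1)
  step 1: ref 1 -> FAULT, frames=[5,1] (faults so far: 2)
  step 2: ref 1 -> HIT, frames=[5,1] (faults so far: 2)
  step 3: ref 5 -> HIT, frames=[5,1] (faults so far: 2)
  step 4: ref 1 -> HIT, frames=[5,1] (faults so far: 2)
  step 5: ref 4 -> FAULT, evict 5, frames=[4,1] (faults so far: 3)
  step 6: ref 3 -> FAULT, evict 1, frames=[4,3] (faults so far: 4)
  step 7: ref 4 -> HIT, frames=[4,3] (faults so far: 4)
  step 8: ref 3 -> HIT, frames=[4,3] (faults so far: 4)
  step 9: ref 1 -> FAULT, evict 4, frames=[1,3] (faults so far: 5)
  step 10: ref 4 -> FAULT, evict 3, frames=[1,4] (faults so far: 6)
  step 11: ref 4 -> HIT, frames=[1,4] (faults so far: 6)
  step 12: ref 4 -> HIT, frames=[1,4] (faults so far: 6)
  step 13: ref 3 -> FAULT, evict 1, frames=[3,4] (faults so far: 7)
  step 14: ref 1 -> FAULT, evict 4, frames=[3,1] (faults so far: 8)
  step 15: ref 3 -> HIT, frames=[3,1] (faults so far: 8)
  LRU total faults: 8
--- Optimal ---
  step 0: ref 5 -> FAULT, frames=[5,-] (faults so far: 1)
  step 1: ref 1 -> FAULT, frames=[5,1] (faults so far: 2)
  step 2: ref 1 -> HIT, frames=[5,1] (faults so far: 2)
  step 3: ref 5 -> HIT, frames=[5,1] (faults so far: 2)
  step 4: ref 1 -> HIT, frames=[5,1] (faults so far: 2)
  step 5: ref 4 -> FAULT, evict 5, frames=[4,1] (faults so far: 3)
  step 6: ref 3 -> FAULT, evict 1, frames=[4,3] (faults so far: 4)
  step 7: ref 4 -> HIT, frames=[4,3] (faults so far: 4)
  step 8: ref 3 -> HIT, frames=[4,3] (faults so far: 4)
  step 9: ref 1 -> FAULT, evict 3, frames=[4,1] (faults so far: 5)
  step 10: ref 4 -> HIT, frames=[4,1] (faults so far: 5)
  step 11: ref 4 -> HIT, frames=[4,1] (faults so far: 5)
  step 12: ref 4 -> HIT, frames=[4,1] (faults so far: 5)
  step 13: ref 3 -> FAULT, evict 4, frames=[3,1] (faults so far: 6)
  step 14: ref 1 -> HIT, frames=[3,1] (faults so far: 6)
  step 15: ref 3 -> HIT, frames=[3,1] (faults so far: 6)
  Optimal total faults: 6

Answer: 8 8 6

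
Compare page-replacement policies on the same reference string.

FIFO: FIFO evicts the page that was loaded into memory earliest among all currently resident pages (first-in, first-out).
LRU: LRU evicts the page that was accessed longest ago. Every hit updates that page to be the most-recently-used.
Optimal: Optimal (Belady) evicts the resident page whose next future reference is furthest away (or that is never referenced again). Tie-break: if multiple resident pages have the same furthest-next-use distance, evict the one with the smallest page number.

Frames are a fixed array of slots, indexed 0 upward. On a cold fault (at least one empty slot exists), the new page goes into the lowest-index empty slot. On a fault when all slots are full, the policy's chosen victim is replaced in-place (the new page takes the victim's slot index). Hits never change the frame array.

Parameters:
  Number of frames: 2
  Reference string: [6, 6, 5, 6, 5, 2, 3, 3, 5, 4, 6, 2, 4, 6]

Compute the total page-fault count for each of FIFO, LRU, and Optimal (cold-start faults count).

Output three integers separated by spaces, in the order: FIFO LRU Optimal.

--- FIFO ---
  step 0: ref 6 -> FAULT, frames=[6,-] (faults so far: 1)
  step 1: ref 6 -> HIT, frames=[6,-] (faults so far: 1)
  step 2: ref 5 -> FAULT, frames=[6,5] (faults so far: 2)
  step 3: ref 6 -> HIT, frames=[6,5] (faults so far: 2)
  step 4: ref 5 -> HIT, frames=[6,5] (faults so far: 2)
  step 5: ref 2 -> FAULT, evict 6, frames=[2,5] (faults so far: 3)
  step 6: ref 3 -> FAULT, evict 5, frames=[2,3] (faults so far: 4)
  step 7: ref 3 -> HIT, frames=[2,3] (faults so far: 4)
  step 8: ref 5 -> FAULT, evict 2, frames=[5,3] (faults so far: 5)
  step 9: ref 4 -> FAULT, evict 3, frames=[5,4] (faults so far: 6)
  step 10: ref 6 -> FAULT, evict 5, frames=[6,4] (faults so far: 7)
  step 11: ref 2 -> FAULT, evict 4, frames=[6,2] (faults so far: 8)
  step 12: ref 4 -> FAULT, evict 6, frames=[4,2] (faults so far: 9)
  step 13: ref 6 -> FAULT, evict 2, frames=[4,6] (faults so far: 10)
  FIFO total faults: 10
--- LRU ---
  step 0: ref 6 -> FAULT, frames=[6,-] (faults so far: 1)
  step 1: ref 6 -> HIT, frames=[6,-] (faults so far: 1)
  step 2: ref 5 -> FAULT, frames=[6,5] (faults so far: 2)
  step 3: ref 6 -> HIT, frames=[6,5] (faults so far: 2)
  step 4: ref 5 -> HIT, frames=[6,5] (faults so far: 2)
  step 5: ref 2 -> FAULT, evict 6, frames=[2,5] (faults so far: 3)
  step 6: ref 3 -> FAULT, evict 5, frames=[2,3] (faults so far: 4)
  step 7: ref 3 -> HIT, frames=[2,3] (faults so far: 4)
  step 8: ref 5 -> FAULT, evict 2, frames=[5,3] (faults so far: 5)
  step 9: ref 4 -> FAULT, evict 3, frames=[5,4] (faults so far: 6)
  step 10: ref 6 -> FAULT, evict 5, frames=[6,4] (faults so far: 7)
  step 11: ref 2 -> FAULT, evict 4, frames=[6,2] (faults so far: 8)
  step 12: ref 4 -> FAULT, evict 6, frames=[4,2] (faults so far: 9)
  step 13: ref 6 -> FAULT, evict 2, frames=[4,6] (faults so far: 10)
  LRU total faults: 10
--- Optimal ---
  step 0: ref 6 -> FAULT, frames=[6,-] (faults so far: 1)
  step 1: ref 6 -> HIT, frames=[6,-] (faults so far: 1)
  step 2: ref 5 -> FAULT, frames=[6,5] (faults so far: 2)
  step 3: ref 6 -> HIT, frames=[6,5] (faults so far: 2)
  step 4: ref 5 -> HIT, frames=[6,5] (faults so far: 2)
  step 5: ref 2 -> FAULT, evict 6, frames=[2,5] (faults so far: 3)
  step 6: ref 3 -> FAULT, evict 2, frames=[3,5] (faults so far: 4)
  step 7: ref 3 -> HIT, frames=[3,5] (faults so far: 4)
  step 8: ref 5 -> HIT, frames=[3,5] (faults so far: 4)
  step 9: ref 4 -> FAULT, evict 3, frames=[4,5] (faults so far: 5)
  step 10: ref 6 -> FAULT, evict 5, frames=[4,6] (faults so far: 6)
  step 11: ref 2 -> FAULT, evict 6, frames=[4,2] (faults so far: 7)
  step 12: ref 4 -> HIT, frames=[4,2] (faults so far: 7)
  step 13: ref 6 -> FAULT, evict 2, frames=[4,6] (faults so far: 8)
  Optimal total faults: 8

Answer: 10 10 8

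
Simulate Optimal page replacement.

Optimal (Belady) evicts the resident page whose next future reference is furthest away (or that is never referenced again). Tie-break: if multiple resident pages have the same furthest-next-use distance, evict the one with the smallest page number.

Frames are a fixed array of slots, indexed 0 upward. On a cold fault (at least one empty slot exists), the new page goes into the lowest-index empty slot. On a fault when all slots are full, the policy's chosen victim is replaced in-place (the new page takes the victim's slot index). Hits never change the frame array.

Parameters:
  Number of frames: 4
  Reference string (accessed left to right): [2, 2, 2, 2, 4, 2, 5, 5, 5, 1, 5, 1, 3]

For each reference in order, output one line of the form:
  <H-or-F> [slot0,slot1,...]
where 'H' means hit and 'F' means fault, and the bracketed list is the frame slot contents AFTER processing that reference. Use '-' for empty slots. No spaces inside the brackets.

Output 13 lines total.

F [2,-,-,-]
H [2,-,-,-]
H [2,-,-,-]
H [2,-,-,-]
F [2,4,-,-]
H [2,4,-,-]
F [2,4,5,-]
H [2,4,5,-]
H [2,4,5,-]
F [2,4,5,1]
H [2,4,5,1]
H [2,4,5,1]
F [2,4,5,3]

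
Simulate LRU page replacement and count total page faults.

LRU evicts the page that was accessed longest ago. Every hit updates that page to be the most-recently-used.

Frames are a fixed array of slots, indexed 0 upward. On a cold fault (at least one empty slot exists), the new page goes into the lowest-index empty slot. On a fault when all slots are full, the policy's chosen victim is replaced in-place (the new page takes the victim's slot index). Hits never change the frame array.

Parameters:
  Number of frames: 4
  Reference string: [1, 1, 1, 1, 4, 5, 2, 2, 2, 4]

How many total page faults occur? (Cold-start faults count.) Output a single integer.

Step 0: ref 1 → FAULT, frames=[1,-,-,-]
Step 1: ref 1 → HIT, frames=[1,-,-,-]
Step 2: ref 1 → HIT, frames=[1,-,-,-]
Step 3: ref 1 → HIT, frames=[1,-,-,-]
Step 4: ref 4 → FAULT, frames=[1,4,-,-]
Step 5: ref 5 → FAULT, frames=[1,4,5,-]
Step 6: ref 2 → FAULT, frames=[1,4,5,2]
Step 7: ref 2 → HIT, frames=[1,4,5,2]
Step 8: ref 2 → HIT, frames=[1,4,5,2]
Step 9: ref 4 → HIT, frames=[1,4,5,2]
Total faults: 4

Answer: 4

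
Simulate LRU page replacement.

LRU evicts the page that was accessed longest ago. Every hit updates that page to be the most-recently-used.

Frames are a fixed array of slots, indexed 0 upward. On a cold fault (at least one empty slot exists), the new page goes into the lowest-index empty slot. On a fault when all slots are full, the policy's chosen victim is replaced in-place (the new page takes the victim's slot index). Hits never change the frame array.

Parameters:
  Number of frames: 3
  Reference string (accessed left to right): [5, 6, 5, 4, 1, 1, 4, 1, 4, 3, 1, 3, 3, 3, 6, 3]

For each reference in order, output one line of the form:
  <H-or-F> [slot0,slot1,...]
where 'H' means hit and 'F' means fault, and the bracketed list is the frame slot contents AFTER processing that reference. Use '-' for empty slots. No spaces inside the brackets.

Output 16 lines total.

F [5,-,-]
F [5,6,-]
H [5,6,-]
F [5,6,4]
F [5,1,4]
H [5,1,4]
H [5,1,4]
H [5,1,4]
H [5,1,4]
F [3,1,4]
H [3,1,4]
H [3,1,4]
H [3,1,4]
H [3,1,4]
F [3,1,6]
H [3,1,6]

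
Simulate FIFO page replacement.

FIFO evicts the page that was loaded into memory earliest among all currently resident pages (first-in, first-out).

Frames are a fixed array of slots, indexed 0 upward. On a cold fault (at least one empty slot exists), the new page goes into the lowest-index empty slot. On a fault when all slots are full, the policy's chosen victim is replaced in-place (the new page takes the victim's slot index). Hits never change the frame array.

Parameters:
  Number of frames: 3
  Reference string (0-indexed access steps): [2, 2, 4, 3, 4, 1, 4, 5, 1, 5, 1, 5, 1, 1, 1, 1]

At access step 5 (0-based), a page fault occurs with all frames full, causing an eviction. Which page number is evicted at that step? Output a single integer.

Answer: 2

Derivation:
Step 0: ref 2 -> FAULT, frames=[2,-,-]
Step 1: ref 2 -> HIT, frames=[2,-,-]
Step 2: ref 4 -> FAULT, frames=[2,4,-]
Step 3: ref 3 -> FAULT, frames=[2,4,3]
Step 4: ref 4 -> HIT, frames=[2,4,3]
Step 5: ref 1 -> FAULT, evict 2, frames=[1,4,3]
At step 5: evicted page 2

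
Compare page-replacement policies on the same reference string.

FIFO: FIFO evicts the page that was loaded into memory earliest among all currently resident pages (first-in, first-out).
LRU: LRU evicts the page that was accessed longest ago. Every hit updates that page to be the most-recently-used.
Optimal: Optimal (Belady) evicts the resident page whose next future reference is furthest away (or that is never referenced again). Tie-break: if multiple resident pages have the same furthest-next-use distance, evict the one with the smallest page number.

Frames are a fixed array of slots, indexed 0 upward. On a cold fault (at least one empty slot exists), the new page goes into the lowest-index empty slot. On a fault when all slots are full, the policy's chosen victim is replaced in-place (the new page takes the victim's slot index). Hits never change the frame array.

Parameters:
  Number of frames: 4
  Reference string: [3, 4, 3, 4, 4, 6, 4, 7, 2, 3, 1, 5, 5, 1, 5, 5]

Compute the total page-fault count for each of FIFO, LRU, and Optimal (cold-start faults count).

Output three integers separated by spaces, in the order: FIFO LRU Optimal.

--- FIFO ---
  step 0: ref 3 -> FAULT, frames=[3,-,-,-] (faults so far: 1)
  step 1: ref 4 -> FAULT, frames=[3,4,-,-] (faults so far: 2)
  step 2: ref 3 -> HIT, frames=[3,4,-,-] (faults so far: 2)
  step 3: ref 4 -> HIT, frames=[3,4,-,-] (faults so far: 2)
  step 4: ref 4 -> HIT, frames=[3,4,-,-] (faults so far: 2)
  step 5: ref 6 -> FAULT, frames=[3,4,6,-] (faults so far: 3)
  step 6: ref 4 -> HIT, frames=[3,4,6,-] (faults so far: 3)
  step 7: ref 7 -> FAULT, frames=[3,4,6,7] (faults so far: 4)
  step 8: ref 2 -> FAULT, evict 3, frames=[2,4,6,7] (faults so far: 5)
  step 9: ref 3 -> FAULT, evict 4, frames=[2,3,6,7] (faults so far: 6)
  step 10: ref 1 -> FAULT, evict 6, frames=[2,3,1,7] (faults so far: 7)
  step 11: ref 5 -> FAULT, evict 7, frames=[2,3,1,5] (faults so far: 8)
  step 12: ref 5 -> HIT, frames=[2,3,1,5] (faults so far: 8)
  step 13: ref 1 -> HIT, frames=[2,3,1,5] (faults so far: 8)
  step 14: ref 5 -> HIT, frames=[2,3,1,5] (faults so far: 8)
  step 15: ref 5 -> HIT, frames=[2,3,1,5] (faults so far: 8)
  FIFO total faults: 8
--- LRU ---
  step 0: ref 3 -> FAULT, frames=[3,-,-,-] (faults so far: 1)
  step 1: ref 4 -> FAULT, frames=[3,4,-,-] (faults so far: 2)
  step 2: ref 3 -> HIT, frames=[3,4,-,-] (faults so far: 2)
  step 3: ref 4 -> HIT, frames=[3,4,-,-] (faults so far: 2)
  step 4: ref 4 -> HIT, frames=[3,4,-,-] (faults so far: 2)
  step 5: ref 6 -> FAULT, frames=[3,4,6,-] (faults so far: 3)
  step 6: ref 4 -> HIT, frames=[3,4,6,-] (faults so far: 3)
  step 7: ref 7 -> FAULT, frames=[3,4,6,7] (faults so far: 4)
  step 8: ref 2 -> FAULT, evict 3, frames=[2,4,6,7] (faults so far: 5)
  step 9: ref 3 -> FAULT, evict 6, frames=[2,4,3,7] (faults so far: 6)
  step 10: ref 1 -> FAULT, evict 4, frames=[2,1,3,7] (faults so far: 7)
  step 11: ref 5 -> FAULT, evict 7, frames=[2,1,3,5] (faults so far: 8)
  step 12: ref 5 -> HIT, frames=[2,1,3,5] (faults so far: 8)
  step 13: ref 1 -> HIT, frames=[2,1,3,5] (faults so far: 8)
  step 14: ref 5 -> HIT, frames=[2,1,3,5] (faults so far: 8)
  step 15: ref 5 -> HIT, frames=[2,1,3,5] (faults so far: 8)
  LRU total faults: 8
--- Optimal ---
  step 0: ref 3 -> FAULT, frames=[3,-,-,-] (faults so far: 1)
  step 1: ref 4 -> FAULT, frames=[3,4,-,-] (faults so far: 2)
  step 2: ref 3 -> HIT, frames=[3,4,-,-] (faults so far: 2)
  step 3: ref 4 -> HIT, frames=[3,4,-,-] (faults so far: 2)
  step 4: ref 4 -> HIT, frames=[3,4,-,-] (faults so far: 2)
  step 5: ref 6 -> FAULT, frames=[3,4,6,-] (faults so far: 3)
  step 6: ref 4 -> HIT, frames=[3,4,6,-] (faults so far: 3)
  step 7: ref 7 -> FAULT, frames=[3,4,6,7] (faults so far: 4)
  step 8: ref 2 -> FAULT, evict 4, frames=[3,2,6,7] (faults so far: 5)
  step 9: ref 3 -> HIT, frames=[3,2,6,7] (faults so far: 5)
  step 10: ref 1 -> FAULT, evict 2, frames=[3,1,6,7] (faults so far: 6)
  step 11: ref 5 -> FAULT, evict 3, frames=[5,1,6,7] (faults so far: 7)
  step 12: ref 5 -> HIT, frames=[5,1,6,7] (faults so far: 7)
  step 13: ref 1 -> HIT, frames=[5,1,6,7] (faults so far: 7)
  step 14: ref 5 -> HIT, frames=[5,1,6,7] (faults so far: 7)
  step 15: ref 5 -> HIT, frames=[5,1,6,7] (faults so far: 7)
  Optimal total faults: 7

Answer: 8 8 7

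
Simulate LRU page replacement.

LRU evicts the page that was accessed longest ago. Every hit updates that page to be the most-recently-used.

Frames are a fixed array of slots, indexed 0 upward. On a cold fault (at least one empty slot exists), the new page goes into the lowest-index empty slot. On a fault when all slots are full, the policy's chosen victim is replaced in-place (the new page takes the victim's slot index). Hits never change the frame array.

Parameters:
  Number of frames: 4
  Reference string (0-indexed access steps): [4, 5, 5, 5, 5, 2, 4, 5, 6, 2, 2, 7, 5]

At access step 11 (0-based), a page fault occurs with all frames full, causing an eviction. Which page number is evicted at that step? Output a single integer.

Step 0: ref 4 -> FAULT, frames=[4,-,-,-]
Step 1: ref 5 -> FAULT, frames=[4,5,-,-]
Step 2: ref 5 -> HIT, frames=[4,5,-,-]
Step 3: ref 5 -> HIT, frames=[4,5,-,-]
Step 4: ref 5 -> HIT, frames=[4,5,-,-]
Step 5: ref 2 -> FAULT, frames=[4,5,2,-]
Step 6: ref 4 -> HIT, frames=[4,5,2,-]
Step 7: ref 5 -> HIT, frames=[4,5,2,-]
Step 8: ref 6 -> FAULT, frames=[4,5,2,6]
Step 9: ref 2 -> HIT, frames=[4,5,2,6]
Step 10: ref 2 -> HIT, frames=[4,5,2,6]
Step 11: ref 7 -> FAULT, evict 4, frames=[7,5,2,6]
At step 11: evicted page 4

Answer: 4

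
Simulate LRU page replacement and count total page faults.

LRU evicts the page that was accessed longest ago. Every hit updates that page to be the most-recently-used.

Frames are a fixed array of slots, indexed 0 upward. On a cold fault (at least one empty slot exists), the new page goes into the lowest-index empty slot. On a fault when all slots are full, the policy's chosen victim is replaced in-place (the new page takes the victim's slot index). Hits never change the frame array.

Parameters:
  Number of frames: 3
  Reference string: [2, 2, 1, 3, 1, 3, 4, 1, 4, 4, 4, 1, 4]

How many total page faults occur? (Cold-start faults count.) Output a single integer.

Answer: 4

Derivation:
Step 0: ref 2 → FAULT, frames=[2,-,-]
Step 1: ref 2 → HIT, frames=[2,-,-]
Step 2: ref 1 → FAULT, frames=[2,1,-]
Step 3: ref 3 → FAULT, frames=[2,1,3]
Step 4: ref 1 → HIT, frames=[2,1,3]
Step 5: ref 3 → HIT, frames=[2,1,3]
Step 6: ref 4 → FAULT (evict 2), frames=[4,1,3]
Step 7: ref 1 → HIT, frames=[4,1,3]
Step 8: ref 4 → HIT, frames=[4,1,3]
Step 9: ref 4 → HIT, frames=[4,1,3]
Step 10: ref 4 → HIT, frames=[4,1,3]
Step 11: ref 1 → HIT, frames=[4,1,3]
Step 12: ref 4 → HIT, frames=[4,1,3]
Total faults: 4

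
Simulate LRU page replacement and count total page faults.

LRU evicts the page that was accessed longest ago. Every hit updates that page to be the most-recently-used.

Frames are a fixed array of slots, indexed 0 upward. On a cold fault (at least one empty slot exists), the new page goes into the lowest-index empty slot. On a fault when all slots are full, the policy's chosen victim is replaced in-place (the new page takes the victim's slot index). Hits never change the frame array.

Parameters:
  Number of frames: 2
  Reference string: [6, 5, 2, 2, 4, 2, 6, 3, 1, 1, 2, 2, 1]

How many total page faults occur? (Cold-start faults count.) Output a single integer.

Step 0: ref 6 → FAULT, frames=[6,-]
Step 1: ref 5 → FAULT, frames=[6,5]
Step 2: ref 2 → FAULT (evict 6), frames=[2,5]
Step 3: ref 2 → HIT, frames=[2,5]
Step 4: ref 4 → FAULT (evict 5), frames=[2,4]
Step 5: ref 2 → HIT, frames=[2,4]
Step 6: ref 6 → FAULT (evict 4), frames=[2,6]
Step 7: ref 3 → FAULT (evict 2), frames=[3,6]
Step 8: ref 1 → FAULT (evict 6), frames=[3,1]
Step 9: ref 1 → HIT, frames=[3,1]
Step 10: ref 2 → FAULT (evict 3), frames=[2,1]
Step 11: ref 2 → HIT, frames=[2,1]
Step 12: ref 1 → HIT, frames=[2,1]
Total faults: 8

Answer: 8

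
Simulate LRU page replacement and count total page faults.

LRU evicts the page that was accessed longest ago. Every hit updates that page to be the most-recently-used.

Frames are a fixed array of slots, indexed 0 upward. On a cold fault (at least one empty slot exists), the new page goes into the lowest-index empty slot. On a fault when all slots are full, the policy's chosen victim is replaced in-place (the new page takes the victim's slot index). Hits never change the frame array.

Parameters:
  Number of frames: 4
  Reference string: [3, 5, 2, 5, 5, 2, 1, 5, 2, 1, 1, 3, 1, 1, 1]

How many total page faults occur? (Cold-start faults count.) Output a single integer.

Answer: 4

Derivation:
Step 0: ref 3 → FAULT, frames=[3,-,-,-]
Step 1: ref 5 → FAULT, frames=[3,5,-,-]
Step 2: ref 2 → FAULT, frames=[3,5,2,-]
Step 3: ref 5 → HIT, frames=[3,5,2,-]
Step 4: ref 5 → HIT, frames=[3,5,2,-]
Step 5: ref 2 → HIT, frames=[3,5,2,-]
Step 6: ref 1 → FAULT, frames=[3,5,2,1]
Step 7: ref 5 → HIT, frames=[3,5,2,1]
Step 8: ref 2 → HIT, frames=[3,5,2,1]
Step 9: ref 1 → HIT, frames=[3,5,2,1]
Step 10: ref 1 → HIT, frames=[3,5,2,1]
Step 11: ref 3 → HIT, frames=[3,5,2,1]
Step 12: ref 1 → HIT, frames=[3,5,2,1]
Step 13: ref 1 → HIT, frames=[3,5,2,1]
Step 14: ref 1 → HIT, frames=[3,5,2,1]
Total faults: 4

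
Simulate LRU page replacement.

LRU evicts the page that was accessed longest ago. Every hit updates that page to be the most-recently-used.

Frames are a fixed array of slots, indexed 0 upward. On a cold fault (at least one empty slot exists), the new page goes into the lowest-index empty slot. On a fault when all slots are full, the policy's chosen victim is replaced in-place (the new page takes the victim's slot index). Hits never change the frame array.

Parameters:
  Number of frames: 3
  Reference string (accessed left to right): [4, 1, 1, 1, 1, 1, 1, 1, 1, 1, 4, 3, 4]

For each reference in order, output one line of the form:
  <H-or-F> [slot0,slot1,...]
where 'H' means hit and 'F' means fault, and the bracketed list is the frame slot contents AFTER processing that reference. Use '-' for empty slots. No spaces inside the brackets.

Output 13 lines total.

F [4,-,-]
F [4,1,-]
H [4,1,-]
H [4,1,-]
H [4,1,-]
H [4,1,-]
H [4,1,-]
H [4,1,-]
H [4,1,-]
H [4,1,-]
H [4,1,-]
F [4,1,3]
H [4,1,3]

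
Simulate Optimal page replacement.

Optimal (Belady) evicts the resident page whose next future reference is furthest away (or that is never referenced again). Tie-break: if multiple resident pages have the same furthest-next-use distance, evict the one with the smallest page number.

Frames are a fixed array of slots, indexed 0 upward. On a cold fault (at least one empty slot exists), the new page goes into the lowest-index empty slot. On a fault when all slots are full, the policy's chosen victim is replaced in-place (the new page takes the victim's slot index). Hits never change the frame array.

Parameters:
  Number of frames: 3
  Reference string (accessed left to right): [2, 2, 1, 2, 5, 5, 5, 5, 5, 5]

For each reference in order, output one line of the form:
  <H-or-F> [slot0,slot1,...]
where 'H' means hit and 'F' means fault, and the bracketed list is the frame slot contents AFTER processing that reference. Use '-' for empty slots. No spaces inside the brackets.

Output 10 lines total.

F [2,-,-]
H [2,-,-]
F [2,1,-]
H [2,1,-]
F [2,1,5]
H [2,1,5]
H [2,1,5]
H [2,1,5]
H [2,1,5]
H [2,1,5]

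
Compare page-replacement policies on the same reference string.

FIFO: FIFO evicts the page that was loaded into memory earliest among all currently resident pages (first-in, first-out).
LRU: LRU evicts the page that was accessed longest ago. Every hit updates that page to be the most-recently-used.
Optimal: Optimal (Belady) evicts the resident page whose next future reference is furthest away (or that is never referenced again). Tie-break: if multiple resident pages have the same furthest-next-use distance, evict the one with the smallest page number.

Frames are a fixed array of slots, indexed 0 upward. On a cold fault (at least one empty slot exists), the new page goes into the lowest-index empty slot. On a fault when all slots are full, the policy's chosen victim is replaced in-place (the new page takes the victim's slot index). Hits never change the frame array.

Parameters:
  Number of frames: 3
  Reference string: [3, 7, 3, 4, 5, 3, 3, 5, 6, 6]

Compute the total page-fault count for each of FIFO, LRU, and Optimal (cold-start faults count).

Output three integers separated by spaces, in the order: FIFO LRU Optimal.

--- FIFO ---
  step 0: ref 3 -> FAULT, frames=[3,-,-] (faults so far: 1)
  step 1: ref 7 -> FAULT, frames=[3,7,-] (faults so far: 2)
  step 2: ref 3 -> HIT, frames=[3,7,-] (faults so far: 2)
  step 3: ref 4 -> FAULT, frames=[3,7,4] (faults so far: 3)
  step 4: ref 5 -> FAULT, evict 3, frames=[5,7,4] (faults so far: 4)
  step 5: ref 3 -> FAULT, evict 7, frames=[5,3,4] (faults so far: 5)
  step 6: ref 3 -> HIT, frames=[5,3,4] (faults so far: 5)
  step 7: ref 5 -> HIT, frames=[5,3,4] (faults so far: 5)
  step 8: ref 6 -> FAULT, evict 4, frames=[5,3,6] (faults so far: 6)
  step 9: ref 6 -> HIT, frames=[5,3,6] (faults so far: 6)
  FIFO total faults: 6
--- LRU ---
  step 0: ref 3 -> FAULT, frames=[3,-,-] (faults so far: 1)
  step 1: ref 7 -> FAULT, frames=[3,7,-] (faults so far: 2)
  step 2: ref 3 -> HIT, frames=[3,7,-] (faults so far: 2)
  step 3: ref 4 -> FAULT, frames=[3,7,4] (faults so far: 3)
  step 4: ref 5 -> FAULT, evict 7, frames=[3,5,4] (faults so far: 4)
  step 5: ref 3 -> HIT, frames=[3,5,4] (faults so far: 4)
  step 6: ref 3 -> HIT, frames=[3,5,4] (faults so far: 4)
  step 7: ref 5 -> HIT, frames=[3,5,4] (faults so far: 4)
  step 8: ref 6 -> FAULT, evict 4, frames=[3,5,6] (faults so far: 5)
  step 9: ref 6 -> HIT, frames=[3,5,6] (faults so far: 5)
  LRU total faults: 5
--- Optimal ---
  step 0: ref 3 -> FAULT, frames=[3,-,-] (faults so far: 1)
  step 1: ref 7 -> FAULT, frames=[3,7,-] (faults so far: 2)
  step 2: ref 3 -> HIT, frames=[3,7,-] (faults so far: 2)
  step 3: ref 4 -> FAULT, frames=[3,7,4] (faults so far: 3)
  step 4: ref 5 -> FAULT, evict 4, frames=[3,7,5] (faults so far: 4)
  step 5: ref 3 -> HIT, frames=[3,7,5] (faults so far: 4)
  step 6: ref 3 -> HIT, frames=[3,7,5] (faults so far: 4)
  step 7: ref 5 -> HIT, frames=[3,7,5] (faults so far: 4)
  step 8: ref 6 -> FAULT, evict 3, frames=[6,7,5] (faults so far: 5)
  step 9: ref 6 -> HIT, frames=[6,7,5] (faults so far: 5)
  Optimal total faults: 5

Answer: 6 5 5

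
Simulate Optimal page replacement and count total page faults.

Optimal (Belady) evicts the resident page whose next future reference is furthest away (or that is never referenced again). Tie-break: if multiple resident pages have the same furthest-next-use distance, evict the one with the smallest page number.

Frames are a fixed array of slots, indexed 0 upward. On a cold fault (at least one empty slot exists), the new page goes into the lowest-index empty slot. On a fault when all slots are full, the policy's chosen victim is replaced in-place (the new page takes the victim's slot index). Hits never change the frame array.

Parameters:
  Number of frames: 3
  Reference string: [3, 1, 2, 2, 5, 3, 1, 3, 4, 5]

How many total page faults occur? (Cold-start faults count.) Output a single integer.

Step 0: ref 3 → FAULT, frames=[3,-,-]
Step 1: ref 1 → FAULT, frames=[3,1,-]
Step 2: ref 2 → FAULT, frames=[3,1,2]
Step 3: ref 2 → HIT, frames=[3,1,2]
Step 4: ref 5 → FAULT (evict 2), frames=[3,1,5]
Step 5: ref 3 → HIT, frames=[3,1,5]
Step 6: ref 1 → HIT, frames=[3,1,5]
Step 7: ref 3 → HIT, frames=[3,1,5]
Step 8: ref 4 → FAULT (evict 1), frames=[3,4,5]
Step 9: ref 5 → HIT, frames=[3,4,5]
Total faults: 5

Answer: 5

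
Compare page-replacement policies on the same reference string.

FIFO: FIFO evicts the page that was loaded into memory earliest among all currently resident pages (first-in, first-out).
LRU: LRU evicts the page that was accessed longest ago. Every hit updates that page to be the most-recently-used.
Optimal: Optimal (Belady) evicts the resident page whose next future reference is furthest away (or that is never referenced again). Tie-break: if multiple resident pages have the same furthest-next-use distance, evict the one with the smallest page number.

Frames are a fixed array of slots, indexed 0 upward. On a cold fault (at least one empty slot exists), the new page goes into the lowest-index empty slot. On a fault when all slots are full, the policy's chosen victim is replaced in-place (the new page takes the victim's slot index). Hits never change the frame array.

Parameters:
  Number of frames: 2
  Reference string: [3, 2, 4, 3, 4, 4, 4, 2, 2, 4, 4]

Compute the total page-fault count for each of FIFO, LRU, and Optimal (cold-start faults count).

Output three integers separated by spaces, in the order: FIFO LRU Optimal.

--- FIFO ---
  step 0: ref 3 -> FAULT, frames=[3,-] (faults so far: 1)
  step 1: ref 2 -> FAULT, frames=[3,2] (faults so far: 2)
  step 2: ref 4 -> FAULT, evict 3, frames=[4,2] (faults so far: 3)
  step 3: ref 3 -> FAULT, evict 2, frames=[4,3] (faults so far: 4)
  step 4: ref 4 -> HIT, frames=[4,3] (faults so far: 4)
  step 5: ref 4 -> HIT, frames=[4,3] (faults so far: 4)
  step 6: ref 4 -> HIT, frames=[4,3] (faults so far: 4)
  step 7: ref 2 -> FAULT, evict 4, frames=[2,3] (faults so far: 5)
  step 8: ref 2 -> HIT, frames=[2,3] (faults so far: 5)
  step 9: ref 4 -> FAULT, evict 3, frames=[2,4] (faults so far: 6)
  step 10: ref 4 -> HIT, frames=[2,4] (faults so far: 6)
  FIFO total faults: 6
--- LRU ---
  step 0: ref 3 -> FAULT, frames=[3,-] (faults so far: 1)
  step 1: ref 2 -> FAULT, frames=[3,2] (faults so far: 2)
  step 2: ref 4 -> FAULT, evict 3, frames=[4,2] (faults so far: 3)
  step 3: ref 3 -> FAULT, evict 2, frames=[4,3] (faults so far: 4)
  step 4: ref 4 -> HIT, frames=[4,3] (faults so far: 4)
  step 5: ref 4 -> HIT, frames=[4,3] (faults so far: 4)
  step 6: ref 4 -> HIT, frames=[4,3] (faults so far: 4)
  step 7: ref 2 -> FAULT, evict 3, frames=[4,2] (faults so far: 5)
  step 8: ref 2 -> HIT, frames=[4,2] (faults so far: 5)
  step 9: ref 4 -> HIT, frames=[4,2] (faults so far: 5)
  step 10: ref 4 -> HIT, frames=[4,2] (faults so far: 5)
  LRU total faults: 5
--- Optimal ---
  step 0: ref 3 -> FAULT, frames=[3,-] (faults so far: 1)
  step 1: ref 2 -> FAULT, frames=[3,2] (faults so far: 2)
  step 2: ref 4 -> FAULT, evict 2, frames=[3,4] (faults so far: 3)
  step 3: ref 3 -> HIT, frames=[3,4] (faults so far: 3)
  step 4: ref 4 -> HIT, frames=[3,4] (faults so far: 3)
  step 5: ref 4 -> HIT, frames=[3,4] (faults so far: 3)
  step 6: ref 4 -> HIT, frames=[3,4] (faults so far: 3)
  step 7: ref 2 -> FAULT, evict 3, frames=[2,4] (faults so far: 4)
  step 8: ref 2 -> HIT, frames=[2,4] (faults so far: 4)
  step 9: ref 4 -> HIT, frames=[2,4] (faults so far: 4)
  step 10: ref 4 -> HIT, frames=[2,4] (faults so far: 4)
  Optimal total faults: 4

Answer: 6 5 4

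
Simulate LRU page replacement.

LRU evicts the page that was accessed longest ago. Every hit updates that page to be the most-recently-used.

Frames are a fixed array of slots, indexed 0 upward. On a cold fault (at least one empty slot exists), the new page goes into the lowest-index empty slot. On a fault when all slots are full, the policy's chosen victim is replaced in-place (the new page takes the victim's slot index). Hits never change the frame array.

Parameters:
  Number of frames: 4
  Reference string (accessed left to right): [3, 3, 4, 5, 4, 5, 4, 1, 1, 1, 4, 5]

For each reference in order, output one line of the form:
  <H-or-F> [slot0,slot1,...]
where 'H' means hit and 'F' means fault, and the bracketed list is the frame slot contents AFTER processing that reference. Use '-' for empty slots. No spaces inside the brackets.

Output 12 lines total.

F [3,-,-,-]
H [3,-,-,-]
F [3,4,-,-]
F [3,4,5,-]
H [3,4,5,-]
H [3,4,5,-]
H [3,4,5,-]
F [3,4,5,1]
H [3,4,5,1]
H [3,4,5,1]
H [3,4,5,1]
H [3,4,5,1]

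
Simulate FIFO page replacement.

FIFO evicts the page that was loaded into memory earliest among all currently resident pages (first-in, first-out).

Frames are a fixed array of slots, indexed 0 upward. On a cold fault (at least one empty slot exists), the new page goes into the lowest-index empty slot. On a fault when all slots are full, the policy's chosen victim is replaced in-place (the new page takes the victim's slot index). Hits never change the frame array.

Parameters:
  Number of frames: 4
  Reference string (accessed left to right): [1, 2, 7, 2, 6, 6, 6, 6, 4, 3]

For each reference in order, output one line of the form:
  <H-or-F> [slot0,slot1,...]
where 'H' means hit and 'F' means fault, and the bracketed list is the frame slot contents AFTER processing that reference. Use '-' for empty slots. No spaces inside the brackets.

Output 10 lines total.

F [1,-,-,-]
F [1,2,-,-]
F [1,2,7,-]
H [1,2,7,-]
F [1,2,7,6]
H [1,2,7,6]
H [1,2,7,6]
H [1,2,7,6]
F [4,2,7,6]
F [4,3,7,6]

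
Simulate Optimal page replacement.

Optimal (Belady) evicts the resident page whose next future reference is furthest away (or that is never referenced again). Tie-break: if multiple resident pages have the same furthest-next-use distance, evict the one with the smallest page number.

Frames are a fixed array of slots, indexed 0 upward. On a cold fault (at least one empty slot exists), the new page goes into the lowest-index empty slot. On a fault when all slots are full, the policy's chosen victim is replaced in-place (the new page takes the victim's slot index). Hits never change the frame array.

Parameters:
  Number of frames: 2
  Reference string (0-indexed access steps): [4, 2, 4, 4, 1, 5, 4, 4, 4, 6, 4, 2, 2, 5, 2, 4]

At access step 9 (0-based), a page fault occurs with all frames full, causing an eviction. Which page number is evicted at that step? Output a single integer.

Answer: 5

Derivation:
Step 0: ref 4 -> FAULT, frames=[4,-]
Step 1: ref 2 -> FAULT, frames=[4,2]
Step 2: ref 4 -> HIT, frames=[4,2]
Step 3: ref 4 -> HIT, frames=[4,2]
Step 4: ref 1 -> FAULT, evict 2, frames=[4,1]
Step 5: ref 5 -> FAULT, evict 1, frames=[4,5]
Step 6: ref 4 -> HIT, frames=[4,5]
Step 7: ref 4 -> HIT, frames=[4,5]
Step 8: ref 4 -> HIT, frames=[4,5]
Step 9: ref 6 -> FAULT, evict 5, frames=[4,6]
At step 9: evicted page 5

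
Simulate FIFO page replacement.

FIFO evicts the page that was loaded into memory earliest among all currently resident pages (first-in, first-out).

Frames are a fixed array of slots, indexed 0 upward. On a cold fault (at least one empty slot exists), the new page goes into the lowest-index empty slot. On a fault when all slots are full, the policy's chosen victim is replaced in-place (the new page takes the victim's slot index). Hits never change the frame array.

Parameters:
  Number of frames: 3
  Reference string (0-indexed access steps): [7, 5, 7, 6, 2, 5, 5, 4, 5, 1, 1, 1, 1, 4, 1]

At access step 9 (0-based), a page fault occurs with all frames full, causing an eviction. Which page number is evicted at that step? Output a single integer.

Answer: 2

Derivation:
Step 0: ref 7 -> FAULT, frames=[7,-,-]
Step 1: ref 5 -> FAULT, frames=[7,5,-]
Step 2: ref 7 -> HIT, frames=[7,5,-]
Step 3: ref 6 -> FAULT, frames=[7,5,6]
Step 4: ref 2 -> FAULT, evict 7, frames=[2,5,6]
Step 5: ref 5 -> HIT, frames=[2,5,6]
Step 6: ref 5 -> HIT, frames=[2,5,6]
Step 7: ref 4 -> FAULT, evict 5, frames=[2,4,6]
Step 8: ref 5 -> FAULT, evict 6, frames=[2,4,5]
Step 9: ref 1 -> FAULT, evict 2, frames=[1,4,5]
At step 9: evicted page 2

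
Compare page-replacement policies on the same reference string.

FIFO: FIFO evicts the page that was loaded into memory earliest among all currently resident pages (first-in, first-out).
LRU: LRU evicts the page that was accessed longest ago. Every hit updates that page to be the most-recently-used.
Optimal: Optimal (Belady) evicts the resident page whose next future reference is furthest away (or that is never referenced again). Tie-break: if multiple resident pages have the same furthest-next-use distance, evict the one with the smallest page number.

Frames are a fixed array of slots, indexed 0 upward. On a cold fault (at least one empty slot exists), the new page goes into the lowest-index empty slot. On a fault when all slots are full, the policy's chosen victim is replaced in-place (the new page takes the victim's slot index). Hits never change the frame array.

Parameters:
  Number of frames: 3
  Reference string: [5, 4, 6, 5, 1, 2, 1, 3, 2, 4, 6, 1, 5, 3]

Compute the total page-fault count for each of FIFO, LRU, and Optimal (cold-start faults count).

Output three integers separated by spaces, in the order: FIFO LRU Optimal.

Answer: 11 11 9

Derivation:
--- FIFO ---
  step 0: ref 5 -> FAULT, frames=[5,-,-] (faults so far: 1)
  step 1: ref 4 -> FAULT, frames=[5,4,-] (faults so far: 2)
  step 2: ref 6 -> FAULT, frames=[5,4,6] (faults so far: 3)
  step 3: ref 5 -> HIT, frames=[5,4,6] (faults so far: 3)
  step 4: ref 1 -> FAULT, evict 5, frames=[1,4,6] (faults so far: 4)
  step 5: ref 2 -> FAULT, evict 4, frames=[1,2,6] (faults so far: 5)
  step 6: ref 1 -> HIT, frames=[1,2,6] (faults so far: 5)
  step 7: ref 3 -> FAULT, evict 6, frames=[1,2,3] (faults so far: 6)
  step 8: ref 2 -> HIT, frames=[1,2,3] (faults so far: 6)
  step 9: ref 4 -> FAULT, evict 1, frames=[4,2,3] (faults so far: 7)
  step 10: ref 6 -> FAULT, evict 2, frames=[4,6,3] (faults so far: 8)
  step 11: ref 1 -> FAULT, evict 3, frames=[4,6,1] (faults so far: 9)
  step 12: ref 5 -> FAULT, evict 4, frames=[5,6,1] (faults so far: 10)
  step 13: ref 3 -> FAULT, evict 6, frames=[5,3,1] (faults so far: 11)
  FIFO total faults: 11
--- LRU ---
  step 0: ref 5 -> FAULT, frames=[5,-,-] (faults so far: 1)
  step 1: ref 4 -> FAULT, frames=[5,4,-] (faults so far: 2)
  step 2: ref 6 -> FAULT, frames=[5,4,6] (faults so far: 3)
  step 3: ref 5 -> HIT, frames=[5,4,6] (faults so far: 3)
  step 4: ref 1 -> FAULT, evict 4, frames=[5,1,6] (faults so far: 4)
  step 5: ref 2 -> FAULT, evict 6, frames=[5,1,2] (faults so far: 5)
  step 6: ref 1 -> HIT, frames=[5,1,2] (faults so far: 5)
  step 7: ref 3 -> FAULT, evict 5, frames=[3,1,2] (faults so far: 6)
  step 8: ref 2 -> HIT, frames=[3,1,2] (faults so far: 6)
  step 9: ref 4 -> FAULT, evict 1, frames=[3,4,2] (faults so far: 7)
  step 10: ref 6 -> FAULT, evict 3, frames=[6,4,2] (faults so far: 8)
  step 11: ref 1 -> FAULT, evict 2, frames=[6,4,1] (faults so far: 9)
  step 12: ref 5 -> FAULT, evict 4, frames=[6,5,1] (faults so far: 10)
  step 13: ref 3 -> FAULT, evict 6, frames=[3,5,1] (faults so far: 11)
  LRU total faults: 11
--- Optimal ---
  step 0: ref 5 -> FAULT, frames=[5,-,-] (faults so far: 1)
  step 1: ref 4 -> FAULT, frames=[5,4,-] (faults so far: 2)
  step 2: ref 6 -> FAULT, frames=[5,4,6] (faults so far: 3)
  step 3: ref 5 -> HIT, frames=[5,4,6] (faults so far: 3)
  step 4: ref 1 -> FAULT, evict 5, frames=[1,4,6] (faults so far: 4)
  step 5: ref 2 -> FAULT, evict 6, frames=[1,4,2] (faults so far: 5)
  step 6: ref 1 -> HIT, frames=[1,4,2] (faults so far: 5)
  step 7: ref 3 -> FAULT, evict 1, frames=[3,4,2] (faults so far: 6)
  step 8: ref 2 -> HIT, frames=[3,4,2] (faults so far: 6)
  step 9: ref 4 -> HIT, frames=[3,4,2] (faults so far: 6)
  step 10: ref 6 -> FAULT, evict 2, frames=[3,4,6] (faults so far: 7)
  step 11: ref 1 -> FAULT, evict 4, frames=[3,1,6] (faults so far: 8)
  step 12: ref 5 -> FAULT, evict 1, frames=[3,5,6] (faults so far: 9)
  step 13: ref 3 -> HIT, frames=[3,5,6] (faults so far: 9)
  Optimal total faults: 9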